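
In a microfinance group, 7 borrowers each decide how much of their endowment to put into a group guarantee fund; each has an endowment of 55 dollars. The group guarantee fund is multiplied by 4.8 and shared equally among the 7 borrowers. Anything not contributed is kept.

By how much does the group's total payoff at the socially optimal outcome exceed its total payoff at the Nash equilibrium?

Each contributed unit returns 4.8/7 = 0.6857 to its contributor — below 1 — so contributing 0 is dominant for every player. At the Nash equilibrium everyone keeps their 55, and the group total is 7 × 55 = 385.
Each contributed unit returns 4.800 to the group as a whole (0.6857 to each of 7 players), which exceeds 1, so the social optimum is full contribution: group total = 4.800 × 385 = 1848.00.
Efficiency loss = 1848.00 − 385 = 1463.00.

1463.00 dollars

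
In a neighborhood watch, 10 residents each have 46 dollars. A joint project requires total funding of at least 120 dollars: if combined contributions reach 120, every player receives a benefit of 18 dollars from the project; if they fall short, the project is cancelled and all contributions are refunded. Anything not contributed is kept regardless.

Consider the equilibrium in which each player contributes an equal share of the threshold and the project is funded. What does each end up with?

Equal share of the threshold: 120/10 = 12.
At this profile no one gains by cutting their contribution: any cut drops the total below 120, the project is cancelled, contributions are refunded, and the deviator ends with 46, which is less than 46 − 12 + 18 = 52. Contributing more than 12 just wastes the excess. So contributing exactly 12 is a best response.
Each player's payoff: 46 − 12 + 18 = 52.

52 dollars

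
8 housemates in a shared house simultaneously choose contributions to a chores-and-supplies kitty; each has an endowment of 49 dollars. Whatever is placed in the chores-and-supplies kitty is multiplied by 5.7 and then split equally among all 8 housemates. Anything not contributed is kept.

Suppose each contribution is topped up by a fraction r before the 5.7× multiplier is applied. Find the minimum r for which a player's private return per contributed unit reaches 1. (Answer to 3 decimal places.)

With matching at rate r, one contributed unit becomes (1 + r) in the chores-and-supplies kitty and returns 5.7 × (1 + r) / 8 to the contributor.
Setting this equal to 1: 1 + r = 8/5.7 = 1.4035.
So the minimum matching rate is r = 1.4035 − 1 = 0.404.

0.404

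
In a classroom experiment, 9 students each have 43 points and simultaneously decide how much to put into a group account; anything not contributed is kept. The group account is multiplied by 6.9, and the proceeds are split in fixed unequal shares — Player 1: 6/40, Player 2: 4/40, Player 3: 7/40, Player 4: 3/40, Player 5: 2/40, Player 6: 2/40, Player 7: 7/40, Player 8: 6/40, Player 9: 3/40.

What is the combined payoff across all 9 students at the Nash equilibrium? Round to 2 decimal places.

1401.80 points

Player j's private return per contributed unit is 6.9 × (j's share). Contributing is weakly dominant for j when that share is at least 1/6.9 = 0.1449, and contributing 0 is dominant otherwise.
Player 1, Player 3, Player 7 and Player 8 clear that bar, contributing 43 each; the remaining 5 contribute 0. Total contributed: 172.
The group account pays out 6.9 × 172 = 1186.80 in total (split across the unequal shares, but the aggregate is all that matters for the group sum).
The 5 free-riders keep 43 each, adding 215. Group total = 215 + 1186.80 = 1401.80.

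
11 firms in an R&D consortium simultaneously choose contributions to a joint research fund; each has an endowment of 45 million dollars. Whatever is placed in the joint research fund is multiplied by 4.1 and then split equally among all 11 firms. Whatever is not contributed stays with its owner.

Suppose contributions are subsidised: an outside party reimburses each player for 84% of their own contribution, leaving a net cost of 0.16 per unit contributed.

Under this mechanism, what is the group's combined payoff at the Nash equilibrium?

Under the mechanism each unit contributed yields (4.1/11) / 0.16 = 2.3295 back to its contributor per unit of net cost, which exceeds 1, making full contribution the dominant choice for everyone.
At the Nash equilibrium everyone contributes 45. Group total payoff = 11 × (45 × 0.84 + 4.1 × 45) = 2445.30.

2445.30 million dollars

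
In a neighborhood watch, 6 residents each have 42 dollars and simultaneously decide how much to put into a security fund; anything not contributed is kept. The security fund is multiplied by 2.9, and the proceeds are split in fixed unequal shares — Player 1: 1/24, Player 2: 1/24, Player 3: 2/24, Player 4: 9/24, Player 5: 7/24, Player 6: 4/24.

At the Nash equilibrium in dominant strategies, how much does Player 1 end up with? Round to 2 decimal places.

For player j, contributing a unit is worthwhile iff 2.9 × (j's share) ≥ 1, i.e. iff j's share is at least 0.3448.
The only share above 0.3448 is Player 4's 9/24, contributing 42; the remaining 5 contribute 0. Total contributed: 42.
Player 1 keeps 42 and receives 2.9 × 42 × 1/24 = 5.08 from the security fund, for a payoff of 47.08.

47.08 dollars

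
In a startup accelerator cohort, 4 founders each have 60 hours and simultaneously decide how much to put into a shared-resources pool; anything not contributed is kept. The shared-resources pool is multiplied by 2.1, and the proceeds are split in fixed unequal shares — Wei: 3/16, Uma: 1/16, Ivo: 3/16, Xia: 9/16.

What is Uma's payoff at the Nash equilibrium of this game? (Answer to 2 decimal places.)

67.88 hours

A player with share s gets back 2.1·s per unit contributed, so full contribution is dominant for anyone with s > 1/2.1 = 0.4762 and zero contribution is dominant for anyone below.
The only share above 0.4762 is Xia's 9/16, contributing 60; the remaining 3 contribute 0. Total contributed: 60.
Uma keeps 60 and receives 2.1 × 60 × 1/16 = 7.88 from the shared-resources pool, for a payoff of 67.88.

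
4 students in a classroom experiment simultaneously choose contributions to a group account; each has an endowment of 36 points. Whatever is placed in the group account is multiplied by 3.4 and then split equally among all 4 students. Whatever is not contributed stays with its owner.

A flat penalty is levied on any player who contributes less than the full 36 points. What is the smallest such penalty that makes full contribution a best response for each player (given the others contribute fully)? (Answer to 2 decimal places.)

5.40 points

Given the others contribute fully, the best deviation is to contribute 0 (any partial contribution still incurs the fine and gives up units whose private return 0.8500 is below 1).
Deviating from 36 to 0 saves 36 points but forfeits the deviator's share of the drop in the group account: 3.4/4 × 36 = 30.60.
So the deviation gain is 36 − 30.60 = 5.40, and the fine must be at least 5.40 points to wipe it out.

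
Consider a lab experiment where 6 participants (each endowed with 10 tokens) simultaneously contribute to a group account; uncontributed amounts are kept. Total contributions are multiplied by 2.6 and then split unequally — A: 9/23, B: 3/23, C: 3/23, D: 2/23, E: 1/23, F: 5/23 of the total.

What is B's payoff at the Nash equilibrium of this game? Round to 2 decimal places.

Player j's private return per contributed unit is 2.6 × (j's share). Contributing is weakly dominant for j when that share is at least 1/2.6 = 0.3846, and contributing 0 is dominant otherwise.
Only A (9/23) clears that bar, contributing 10; the remaining 5 contribute 0. Total contributed: 10.
B keeps 10 and receives 2.6 × 10 × 3/23 = 3.39 from the group account, for a payoff of 13.39.

13.39 tokens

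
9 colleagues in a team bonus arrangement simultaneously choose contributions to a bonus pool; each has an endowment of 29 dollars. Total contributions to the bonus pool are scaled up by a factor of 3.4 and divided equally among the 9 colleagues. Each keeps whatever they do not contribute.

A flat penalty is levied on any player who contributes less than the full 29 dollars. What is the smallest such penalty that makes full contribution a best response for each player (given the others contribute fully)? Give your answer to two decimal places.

Given the others contribute fully, the best deviation is to contribute 0 (any partial contribution still incurs the fine and gives up units whose private return 0.3778 is below 1).
Deviating from 29 to 0 saves 29 dollars but forfeits the deviator's share of the drop in the bonus pool: 3.4/9 × 29 = 10.96.
So the deviation gain is 29 − 10.96 = 18.04, and the fine must be at least 18.04 dollars to wipe it out.

18.04 dollars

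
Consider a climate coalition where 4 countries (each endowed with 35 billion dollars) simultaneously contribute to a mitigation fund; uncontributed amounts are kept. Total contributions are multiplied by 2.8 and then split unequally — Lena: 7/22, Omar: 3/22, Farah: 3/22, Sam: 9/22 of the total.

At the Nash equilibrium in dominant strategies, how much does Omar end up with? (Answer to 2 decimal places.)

48.36 billion dollars

A player with share s gets back 2.8·s per unit contributed, so full contribution is dominant for anyone with s > 1/2.8 = 0.3571 and zero contribution is dominant for anyone below.
Only Sam (9/22) clears that bar, contributing 35; the remaining 3 contribute 0. Total contributed: 35.
Omar keeps 35 and receives 2.8 × 35 × 3/22 = 13.36 from the mitigation fund, for a payoff of 48.36.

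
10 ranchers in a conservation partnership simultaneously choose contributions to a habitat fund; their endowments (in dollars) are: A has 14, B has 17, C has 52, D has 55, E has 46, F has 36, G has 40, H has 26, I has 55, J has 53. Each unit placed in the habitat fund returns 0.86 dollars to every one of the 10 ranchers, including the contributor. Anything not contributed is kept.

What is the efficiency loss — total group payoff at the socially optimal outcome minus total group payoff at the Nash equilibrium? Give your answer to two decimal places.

The private return per contributed unit is 0.86 < 1 for everyone, so the Nash equilibrium is zero contribution and the group total is Σ E_j = 14 + 17 + 52 + 55 + 46 + 36 + 40 + 26 + 55 + 53 = 394.
Each contributed unit returns 8.600 to the group, so the social optimum is full contribution by everyone: group total = 8.600 × 394 = 3388.40.
Efficiency loss = (8.600 − 1) × 394 = 2994.40.

2994.40 dollars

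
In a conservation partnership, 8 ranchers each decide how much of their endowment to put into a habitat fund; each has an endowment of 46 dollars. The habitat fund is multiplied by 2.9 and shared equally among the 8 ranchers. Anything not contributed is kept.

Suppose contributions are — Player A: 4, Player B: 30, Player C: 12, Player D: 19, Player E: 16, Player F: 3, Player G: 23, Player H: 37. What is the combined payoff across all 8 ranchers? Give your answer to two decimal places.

Total contributed: 4 + 30 + 12 + 19 + 16 + 3 + 23 + 37 = 144; total kept: 8 × 46 − 144 = 224.
The habitat fund pays out 2.9 × 144 = 417.60 in aggregate.
Group total = 224 + 417.60 = 641.60.

641.60 dollars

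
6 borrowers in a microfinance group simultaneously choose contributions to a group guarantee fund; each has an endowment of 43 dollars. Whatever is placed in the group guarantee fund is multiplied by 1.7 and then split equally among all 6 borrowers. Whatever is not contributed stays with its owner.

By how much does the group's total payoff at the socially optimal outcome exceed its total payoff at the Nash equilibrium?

Each contributed unit returns 1.7/6 = 0.2833 to its contributor — below 1 — so contributing 0 is dominant for every player. At the Nash equilibrium everyone keeps their 43, and the group total is 6 × 43 = 258.
Each contributed unit returns 1.700 to the group as a whole (0.2833 to each of 6 players), which exceeds 1, so the social optimum is full contribution: group total = 1.700 × 258 = 438.60.
Efficiency loss = 438.60 − 258 = 180.60.

180.60 dollars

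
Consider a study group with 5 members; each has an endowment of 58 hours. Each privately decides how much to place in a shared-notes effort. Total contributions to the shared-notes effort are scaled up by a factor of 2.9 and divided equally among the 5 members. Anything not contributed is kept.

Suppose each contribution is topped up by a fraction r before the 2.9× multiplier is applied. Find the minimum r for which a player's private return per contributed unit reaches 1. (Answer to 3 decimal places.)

0.724

With matching at rate r, one contributed unit becomes (1 + r) in the shared-notes effort and returns 2.9 × (1 + r) / 5 to the contributor.
Setting this equal to 1: 1 + r = 5/2.9 = 1.7241.
So the minimum matching rate is r = 1.7241 − 1 = 0.724.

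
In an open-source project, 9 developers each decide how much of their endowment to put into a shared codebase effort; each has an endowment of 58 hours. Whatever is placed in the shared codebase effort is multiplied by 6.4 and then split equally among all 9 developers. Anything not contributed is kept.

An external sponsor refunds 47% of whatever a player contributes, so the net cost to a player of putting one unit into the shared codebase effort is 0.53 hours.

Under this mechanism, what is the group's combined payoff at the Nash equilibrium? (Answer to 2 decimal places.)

3586.14 hours

The effective private return per unit is now (6.4/9) / 0.53 = 1.3417 > 1, so every player's dominant strategy flips to full contribution.
At the Nash equilibrium everyone contributes 58. Group total payoff = 9 × (58 × 0.47 + 6.4 × 58) = 3586.14.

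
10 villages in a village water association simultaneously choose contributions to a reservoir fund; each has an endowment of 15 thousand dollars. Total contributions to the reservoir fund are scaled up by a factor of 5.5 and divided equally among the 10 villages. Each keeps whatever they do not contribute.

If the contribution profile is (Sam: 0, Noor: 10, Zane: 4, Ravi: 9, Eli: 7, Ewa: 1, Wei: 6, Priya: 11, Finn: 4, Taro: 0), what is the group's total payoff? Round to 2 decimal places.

Total contributed: 0 + 10 + 4 + 9 + 7 + 1 + 6 + 11 + 4 + 0 = 52; total kept: 10 × 15 − 52 = 98.
The reservoir fund pays out 5.5 × 52 = 286.00 in aggregate.
Group total = 98 + 286.00 = 384.00.

384.00 thousand dollars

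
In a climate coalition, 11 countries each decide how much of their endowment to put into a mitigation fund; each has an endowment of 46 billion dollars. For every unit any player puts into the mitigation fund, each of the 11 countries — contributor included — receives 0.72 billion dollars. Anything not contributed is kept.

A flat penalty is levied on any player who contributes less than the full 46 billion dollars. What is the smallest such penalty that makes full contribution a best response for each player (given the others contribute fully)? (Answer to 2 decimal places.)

12.88 billion dollars

Given the others contribute fully, the best deviation is to contribute 0 (any partial contribution still incurs the fine and gives up units whose private return 0.72 is below 1).
Deviating from 46 to 0 saves 46 billion dollars but forfeits the deviator's share of the drop in the mitigation fund: 0.72 × 46 = 33.12.
So the deviation gain is 46 − 33.12 = 12.88, and the fine must be at least 12.88 billion dollars to wipe it out.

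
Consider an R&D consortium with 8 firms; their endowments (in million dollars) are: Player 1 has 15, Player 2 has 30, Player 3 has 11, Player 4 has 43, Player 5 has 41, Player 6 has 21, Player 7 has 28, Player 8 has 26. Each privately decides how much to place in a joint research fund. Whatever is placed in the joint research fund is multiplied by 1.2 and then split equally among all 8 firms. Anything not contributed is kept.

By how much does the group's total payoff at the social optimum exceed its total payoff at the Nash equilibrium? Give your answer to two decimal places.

The private return per contributed unit is 1.2/8 = 0.1500 < 1 for every player regardless of endowment, so the Nash equilibrium is zero contribution and the group total is Σ E_j = 15 + 30 + 11 + 43 + 41 + 21 + 28 + 26 = 215.
Each contributed unit returns 1.200 to the group, so the social optimum is full contribution by everyone: group total = 1.200 × 215 = 258.00.
Efficiency loss = (1.200 − 1) × 215 = 43.00.

43.00 million dollars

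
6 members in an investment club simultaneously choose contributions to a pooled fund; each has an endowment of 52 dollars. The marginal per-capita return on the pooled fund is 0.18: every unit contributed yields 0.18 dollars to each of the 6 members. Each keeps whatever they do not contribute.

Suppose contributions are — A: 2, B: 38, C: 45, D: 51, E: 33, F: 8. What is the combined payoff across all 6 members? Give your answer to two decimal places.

326.16 dollars

Total contributed: 2 + 38 + 45 + 51 + 33 + 8 = 177; total kept: 6 × 52 − 177 = 135.
The pooled fund pays out 0.18 × 6 × 177 = 191.16 in aggregate.
Group total = 135 + 191.16 = 326.16.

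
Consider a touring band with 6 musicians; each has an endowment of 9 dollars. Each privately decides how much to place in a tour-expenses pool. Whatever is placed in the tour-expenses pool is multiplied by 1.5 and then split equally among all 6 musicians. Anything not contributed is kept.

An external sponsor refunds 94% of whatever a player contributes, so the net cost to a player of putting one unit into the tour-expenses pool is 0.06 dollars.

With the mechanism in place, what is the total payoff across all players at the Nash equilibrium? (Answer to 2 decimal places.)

Under the mechanism each unit contributed yields (1.5/6) / 0.06 = 4.1667 back to its contributor per unit of net cost, which exceeds 1, making full contribution the dominant choice for everyone.
So the Nash equilibrium is full contribution by all 6; the group earns 6 × (9 × 0.94 + 1.5 × 9) = 131.76.

131.76 dollars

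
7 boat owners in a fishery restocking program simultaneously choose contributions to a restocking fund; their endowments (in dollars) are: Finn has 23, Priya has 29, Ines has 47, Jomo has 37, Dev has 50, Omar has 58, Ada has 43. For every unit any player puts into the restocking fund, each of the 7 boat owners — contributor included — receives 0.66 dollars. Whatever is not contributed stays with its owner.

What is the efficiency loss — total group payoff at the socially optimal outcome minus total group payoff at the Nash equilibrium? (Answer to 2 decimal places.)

The private return per contributed unit is 0.66 < 1 for everyone, so the Nash equilibrium is zero contribution and the group total is Σ E_j = 23 + 29 + 47 + 37 + 50 + 58 + 43 = 287.
Each contributed unit returns 4.620 to the group, so the social optimum is full contribution by everyone: group total = 4.620 × 287 = 1325.94.
Efficiency loss = (4.620 − 1) × 287 = 1038.94.

1038.94 dollars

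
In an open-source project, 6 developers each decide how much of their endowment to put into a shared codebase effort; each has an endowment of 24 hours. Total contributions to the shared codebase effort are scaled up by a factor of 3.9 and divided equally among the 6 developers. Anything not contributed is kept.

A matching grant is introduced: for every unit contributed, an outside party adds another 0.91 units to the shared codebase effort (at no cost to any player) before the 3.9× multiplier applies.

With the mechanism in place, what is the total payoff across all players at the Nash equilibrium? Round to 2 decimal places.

Under the mechanism each unit contributed yields 3.9 × 1.91 / 6 = 1.2415 back to its contributor per unit of net cost, which exceeds 1, making full contribution the dominant choice for everyone.
At the Nash equilibrium everyone contributes 24. Group total payoff = 3.9 × 1.91 × 144 = 1072.66.

1072.66 hours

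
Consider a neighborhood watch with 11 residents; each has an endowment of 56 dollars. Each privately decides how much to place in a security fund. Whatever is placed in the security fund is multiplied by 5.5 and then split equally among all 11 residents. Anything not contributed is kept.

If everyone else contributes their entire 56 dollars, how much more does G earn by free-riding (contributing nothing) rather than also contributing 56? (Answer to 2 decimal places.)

Switching from a contribution of 56 to 0 lets G keep an extra 56 dollars, but lowers the security fund by 56, which costs G their own share of that drop: 5.5/11 × 56 = 28.00.
Net gain = 56 − 28.00 = 28.00. The private return per contributed unit (0.5000) is below 1, so free-riding is indeed the best response regardless of what the others do.

28.00 dollars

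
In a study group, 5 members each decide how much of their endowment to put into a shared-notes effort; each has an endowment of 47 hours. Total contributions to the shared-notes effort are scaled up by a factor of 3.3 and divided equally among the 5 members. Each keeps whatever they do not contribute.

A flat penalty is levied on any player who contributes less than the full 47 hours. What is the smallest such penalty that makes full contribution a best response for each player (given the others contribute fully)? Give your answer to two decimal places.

15.98 hours

Given the others contribute fully, the best deviation is to contribute 0 (any partial contribution still incurs the fine and gives up units whose private return 0.6600 is below 1).
Deviating from 47 to 0 saves 47 hours but forfeits the deviator's share of the drop in the shared-notes effort: 3.3/5 × 47 = 31.02.
So the deviation gain is 47 − 31.02 = 15.98, and the fine must be at least 15.98 hours to wipe it out.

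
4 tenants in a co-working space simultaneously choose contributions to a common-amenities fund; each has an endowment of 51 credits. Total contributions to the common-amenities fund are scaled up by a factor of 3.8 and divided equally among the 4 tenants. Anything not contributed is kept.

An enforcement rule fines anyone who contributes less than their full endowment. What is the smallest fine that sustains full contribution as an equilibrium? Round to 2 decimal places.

Given the others contribute fully, the best deviation is to contribute 0 (any partial contribution still incurs the fine and gives up units whose private return 0.9500 is below 1).
Deviating from 51 to 0 saves 51 credits but forfeits the deviator's share of the drop in the common-amenities fund: 3.8/4 × 51 = 48.45.
So the deviation gain is 51 − 48.45 = 2.55, and the fine must be at least 2.55 credits to wipe it out.

2.55 credits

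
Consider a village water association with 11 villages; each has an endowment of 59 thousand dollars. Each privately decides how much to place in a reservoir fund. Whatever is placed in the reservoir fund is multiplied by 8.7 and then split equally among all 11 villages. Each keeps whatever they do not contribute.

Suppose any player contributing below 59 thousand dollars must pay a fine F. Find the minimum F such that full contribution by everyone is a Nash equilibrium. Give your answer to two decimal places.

Given the others contribute fully, the best deviation is to contribute 0 (any partial contribution still incurs the fine and gives up units whose private return 0.7909 is below 1).
Deviating from 59 to 0 saves 59 thousand dollars but forfeits the deviator's share of the drop in the reservoir fund: 8.7/11 × 59 = 46.66.
So the deviation gain is 59 − 46.66 = 12.34, and the fine must be at least 12.34 thousand dollars to wipe it out.

12.34 thousand dollars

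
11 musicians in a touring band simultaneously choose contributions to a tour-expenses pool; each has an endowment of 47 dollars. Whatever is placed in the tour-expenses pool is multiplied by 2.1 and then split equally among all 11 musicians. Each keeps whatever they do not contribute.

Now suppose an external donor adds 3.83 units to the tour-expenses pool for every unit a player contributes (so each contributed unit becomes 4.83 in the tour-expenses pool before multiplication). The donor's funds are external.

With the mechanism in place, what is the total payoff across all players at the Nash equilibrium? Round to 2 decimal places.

517.00 dollars

Even with the mechanism, each unit contributed returns only 2.1 × 4.83 / 11 = 0.9221 per unit of net cost, so contributing nothing is still dominant.
Everyone keeps their endowment and the group total is 11 × 47 = 517.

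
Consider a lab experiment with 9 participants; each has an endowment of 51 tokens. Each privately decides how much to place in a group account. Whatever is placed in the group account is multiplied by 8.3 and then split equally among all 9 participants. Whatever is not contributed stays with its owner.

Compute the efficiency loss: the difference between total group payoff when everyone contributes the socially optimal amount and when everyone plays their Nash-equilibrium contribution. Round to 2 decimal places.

3350.70 tokens

Each contributed unit returns 8.3/9 = 0.9222 to its contributor — below 1 — so contributing 0 is dominant for every player. At the Nash equilibrium everyone keeps their 51, and the group total is 9 × 51 = 459.
Each contributed unit returns 8.300 to the group as a whole (0.9222 to each of 9 players), which exceeds 1, so the social optimum is full contribution: group total = 8.300 × 459 = 3809.70.
Efficiency loss = 3809.70 − 459 = 3350.70.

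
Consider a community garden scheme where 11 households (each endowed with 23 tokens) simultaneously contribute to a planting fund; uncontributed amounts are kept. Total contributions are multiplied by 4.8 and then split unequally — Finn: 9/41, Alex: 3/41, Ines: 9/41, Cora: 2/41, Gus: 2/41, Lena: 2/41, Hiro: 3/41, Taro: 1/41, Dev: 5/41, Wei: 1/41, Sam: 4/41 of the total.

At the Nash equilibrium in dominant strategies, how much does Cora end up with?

Each unit j contributes comes back to j as 4.8 × (j's share), so j prefers to contribute only if that share exceeds 1/4.8 = 0.2083; otherwise keeping the unit dominates.
Finn and Ines clear that bar, contributing 23 each; the remaining 9 contribute 0. Total contributed: 46.
Cora keeps 23 and receives 4.8 × 46 × 2/41 = 10.77 from the planting fund, for a payoff of 33.77.

33.77 tokens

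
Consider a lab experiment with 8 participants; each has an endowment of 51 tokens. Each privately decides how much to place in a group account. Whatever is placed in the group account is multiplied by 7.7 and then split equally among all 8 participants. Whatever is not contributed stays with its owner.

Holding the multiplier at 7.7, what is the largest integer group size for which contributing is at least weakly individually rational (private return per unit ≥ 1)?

Private return per unit is 7.7/(group size), which is ≥ 1 whenever the group size is ≤ 7.7.
The largest such integer is 7.

7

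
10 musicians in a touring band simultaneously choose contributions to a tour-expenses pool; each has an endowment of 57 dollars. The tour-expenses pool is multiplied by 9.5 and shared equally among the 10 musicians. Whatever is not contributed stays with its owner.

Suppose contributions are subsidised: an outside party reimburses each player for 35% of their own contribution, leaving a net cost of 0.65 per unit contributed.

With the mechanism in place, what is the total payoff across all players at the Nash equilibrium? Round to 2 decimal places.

The effective private return per unit is now (9.5/10) / 0.65 = 1.4615 > 1, so every player's dominant strategy flips to full contribution.
At the Nash equilibrium everyone contributes 57. Group total payoff = 10 × (57 × 0.35 + 9.5 × 57) = 5614.50.

5614.50 dollars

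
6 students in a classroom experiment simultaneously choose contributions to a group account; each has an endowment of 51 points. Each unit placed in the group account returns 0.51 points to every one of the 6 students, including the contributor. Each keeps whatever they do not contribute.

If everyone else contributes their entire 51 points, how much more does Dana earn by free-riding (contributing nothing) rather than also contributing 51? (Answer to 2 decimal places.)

24.99 points

Switching from a contribution of 51 to 0 lets Dana keep an extra 51 points, but lowers the group account by 51, which costs Dana their own share of that drop: 0.51 × 51 = 26.01.
Net gain = 51 − 26.01 = 24.99. The private return per contributed unit (0.51) is below 1, so free-riding is indeed the best response regardless of what the others do.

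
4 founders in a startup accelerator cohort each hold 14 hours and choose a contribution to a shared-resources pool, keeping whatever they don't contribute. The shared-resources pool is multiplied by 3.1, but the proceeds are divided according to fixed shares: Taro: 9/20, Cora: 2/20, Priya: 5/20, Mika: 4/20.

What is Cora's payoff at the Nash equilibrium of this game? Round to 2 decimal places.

A player with share s gets back 3.1·s per unit contributed, so full contribution is dominant for anyone with s > 1/3.1 = 0.3226 and zero contribution is dominant for anyone below.
Only Taro (9/20) clears that bar, contributing 14; the remaining 3 contribute 0. Total contributed: 14.
Cora keeps 14 and receives 3.1 × 14 × 2/20 = 4.34 from the shared-resources pool, for a payoff of 18.34.

18.34 hours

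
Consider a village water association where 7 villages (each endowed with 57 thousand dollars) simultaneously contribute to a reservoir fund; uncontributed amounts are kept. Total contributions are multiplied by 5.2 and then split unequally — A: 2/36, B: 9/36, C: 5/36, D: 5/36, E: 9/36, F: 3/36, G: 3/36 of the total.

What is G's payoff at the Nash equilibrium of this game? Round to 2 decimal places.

For player j, contributing a unit is worthwhile iff 5.2 × (j's share) ≥ 1, i.e. iff j's share is at least 0.1923.
B and E are above the threshold, contributing 57 each; the remaining 5 contribute 0. Total contributed: 114.
G keeps 57 and receives 5.2 × 114 × 3/36 = 49.40 from the reservoir fund, for a payoff of 106.40.

106.40 thousand dollars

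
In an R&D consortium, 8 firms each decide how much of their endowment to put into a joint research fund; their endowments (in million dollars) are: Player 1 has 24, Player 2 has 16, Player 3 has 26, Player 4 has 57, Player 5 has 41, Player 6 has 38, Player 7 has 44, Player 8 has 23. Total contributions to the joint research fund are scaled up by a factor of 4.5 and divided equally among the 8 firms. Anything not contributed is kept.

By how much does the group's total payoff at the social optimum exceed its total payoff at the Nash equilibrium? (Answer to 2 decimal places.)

941.50 million dollars

The private return per contributed unit is 4.5/8 = 0.5625 < 1 for every player regardless of endowment, so the Nash equilibrium is zero contribution and the group total is Σ E_j = 24 + 16 + 26 + 57 + 41 + 38 + 44 + 23 = 269.
Each contributed unit returns 4.500 to the group, so the social optimum is full contribution by everyone: group total = 4.500 × 269 = 1210.50.
Efficiency loss = (4.500 − 1) × 269 = 941.50.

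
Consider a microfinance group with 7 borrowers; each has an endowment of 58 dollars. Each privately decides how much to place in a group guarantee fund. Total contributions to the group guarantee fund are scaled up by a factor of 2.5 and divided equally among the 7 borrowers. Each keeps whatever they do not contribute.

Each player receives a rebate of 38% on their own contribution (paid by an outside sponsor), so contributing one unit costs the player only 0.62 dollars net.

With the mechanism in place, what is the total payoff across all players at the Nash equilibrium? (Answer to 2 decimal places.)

406.00 dollars

The effective private return is (2.5/7) / 0.62 = 0.5760, which is still under 1, so the mechanism doesn't change anyone's dominant strategy: zero contribution.
Everyone keeps their endowment and the group total is 7 × 58 = 406.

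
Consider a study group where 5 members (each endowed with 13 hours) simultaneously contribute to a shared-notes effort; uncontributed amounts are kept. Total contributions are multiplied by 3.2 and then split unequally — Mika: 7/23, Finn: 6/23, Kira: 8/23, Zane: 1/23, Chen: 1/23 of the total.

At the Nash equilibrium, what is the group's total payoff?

A player with share s gets back 3.2·s per unit contributed, so full contribution is dominant for anyone with s > 1/3.2 = 0.3125 and zero contribution is dominant for anyone below.
Kira alone (share 8/23) is above the threshold, contributing 13; the remaining 4 contribute 0. Total contributed: 13.
The shared-notes effort pays out 3.2 × 13 = 41.60 in total (split across the unequal shares, but the aggregate is all that matters for the group sum).
The 4 free-riders keep 13 each, adding 52. Group total = 52 + 41.60 = 93.60.

93.60 hours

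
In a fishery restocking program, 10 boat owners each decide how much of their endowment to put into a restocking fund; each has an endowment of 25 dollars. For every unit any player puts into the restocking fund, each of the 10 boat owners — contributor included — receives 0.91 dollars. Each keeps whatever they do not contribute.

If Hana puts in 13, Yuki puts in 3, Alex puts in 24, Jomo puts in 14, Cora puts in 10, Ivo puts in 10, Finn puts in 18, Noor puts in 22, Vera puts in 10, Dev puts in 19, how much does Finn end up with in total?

137.13 dollars

Total contributed: 13 + 3 + 24 + 14 + 10 + 10 + 18 + 22 + 10 + 19 = 143.
Each receives 0.91 × 143 = 130.13 from the restocking fund.
Finn keeps 25 − 18 = 7, so Finn's payoff is 7 + 130.13 = 137.13.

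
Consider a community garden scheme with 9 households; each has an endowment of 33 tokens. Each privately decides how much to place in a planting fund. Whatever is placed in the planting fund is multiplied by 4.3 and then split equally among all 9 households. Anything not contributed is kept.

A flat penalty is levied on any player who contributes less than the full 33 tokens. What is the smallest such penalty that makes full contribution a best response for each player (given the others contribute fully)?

17.23 tokens

Given the others contribute fully, the best deviation is to contribute 0 (any partial contribution still incurs the fine and gives up units whose private return 0.4778 is below 1).
Deviating from 33 to 0 saves 33 tokens but forfeits the deviator's share of the drop in the planting fund: 4.3/9 × 33 = 15.77.
So the deviation gain is 33 − 15.77 = 17.23, and the fine must be at least 17.23 tokens to wipe it out.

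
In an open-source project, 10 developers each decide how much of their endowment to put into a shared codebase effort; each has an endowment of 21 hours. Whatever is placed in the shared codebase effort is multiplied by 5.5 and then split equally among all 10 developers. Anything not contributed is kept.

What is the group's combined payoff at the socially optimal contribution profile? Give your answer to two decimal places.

Each contributed unit returns 5.500 to the group as a whole (0.5500 to each of 10 players), which exceeds 1, so the social optimum is full contribution: group total = 5.500 × 210 = 1155.00.

1155.00 hours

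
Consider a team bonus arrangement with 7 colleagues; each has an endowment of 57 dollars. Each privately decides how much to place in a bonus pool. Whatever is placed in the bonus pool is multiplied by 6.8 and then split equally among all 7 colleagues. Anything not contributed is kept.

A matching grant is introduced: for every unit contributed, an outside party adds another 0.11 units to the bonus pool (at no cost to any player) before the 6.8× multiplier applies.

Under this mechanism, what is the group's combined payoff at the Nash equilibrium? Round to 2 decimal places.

3011.65 dollars

With the mechanism, a contributed unit returns 6.8 × 1.11 / 7 = 1.0783 per unit of net cost to the contributor — now above 1 — so contributing fully is weakly dominant for every player.
At the Nash equilibrium everyone contributes 57. Group total payoff = 6.8 × 1.11 × 399 = 3011.65.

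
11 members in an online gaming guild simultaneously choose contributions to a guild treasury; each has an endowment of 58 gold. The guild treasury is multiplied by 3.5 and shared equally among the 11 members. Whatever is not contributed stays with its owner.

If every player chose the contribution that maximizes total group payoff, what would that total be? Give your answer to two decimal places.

2233.00 gold

Each contributed unit returns 3.500 to the group as a whole (0.3182 to each of 11 players), which exceeds 1, so the social optimum is full contribution: group total = 3.500 × 638 = 2233.00.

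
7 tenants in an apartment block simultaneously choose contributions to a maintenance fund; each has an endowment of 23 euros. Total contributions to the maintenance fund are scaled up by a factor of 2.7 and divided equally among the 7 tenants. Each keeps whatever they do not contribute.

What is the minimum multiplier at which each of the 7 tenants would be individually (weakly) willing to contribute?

A contributed unit returns (multiplier)/7 to its contributor.
This reaches 1 exactly when the multiplier is 7.

7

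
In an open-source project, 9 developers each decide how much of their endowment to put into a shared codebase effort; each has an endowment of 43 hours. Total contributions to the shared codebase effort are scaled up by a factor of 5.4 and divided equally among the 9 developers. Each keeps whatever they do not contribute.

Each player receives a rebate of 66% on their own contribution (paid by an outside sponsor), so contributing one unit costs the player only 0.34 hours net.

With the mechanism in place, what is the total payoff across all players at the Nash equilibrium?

2345.22 hours

The effective private return per unit is now (5.4/9) / 0.34 = 1.7647 > 1, so every player's dominant strategy flips to full contribution.
At the Nash equilibrium everyone contributes 43. Group total payoff = 9 × (43 × 0.66 + 5.4 × 43) = 2345.22.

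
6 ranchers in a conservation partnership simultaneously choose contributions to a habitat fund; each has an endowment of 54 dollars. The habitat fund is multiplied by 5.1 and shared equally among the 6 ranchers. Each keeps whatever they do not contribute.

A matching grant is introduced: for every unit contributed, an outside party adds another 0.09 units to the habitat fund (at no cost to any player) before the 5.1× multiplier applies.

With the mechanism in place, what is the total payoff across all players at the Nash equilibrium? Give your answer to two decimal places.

The effective private return is 5.1 × 1.09 / 6 = 0.9265, which is still under 1, so the mechanism doesn't change anyone's dominant strategy: zero contribution.
Everyone keeps their endowment and the group total is 6 × 54 = 324.

324.00 dollars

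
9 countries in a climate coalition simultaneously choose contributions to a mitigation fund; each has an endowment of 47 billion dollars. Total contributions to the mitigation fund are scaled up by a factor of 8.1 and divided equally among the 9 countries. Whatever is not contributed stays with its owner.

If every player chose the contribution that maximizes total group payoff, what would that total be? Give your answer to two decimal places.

3426.30 billion dollars

Each contributed unit returns 8.100 to the group as a whole (0.9000 to each of 9 players), which exceeds 1, so the social optimum is full contribution: group total = 8.100 × 423 = 3426.30.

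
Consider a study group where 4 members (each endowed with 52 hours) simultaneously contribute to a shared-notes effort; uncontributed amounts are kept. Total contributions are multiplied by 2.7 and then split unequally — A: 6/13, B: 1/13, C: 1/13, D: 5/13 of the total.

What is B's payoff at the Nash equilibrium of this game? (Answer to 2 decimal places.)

73.60 hours

A player with share s gets back 2.7·s per unit contributed, so full contribution is dominant for anyone with s > 1/2.7 = 0.3704 and zero contribution is dominant for anyone below.
A and D clear that bar, contributing 52 each; the remaining 2 contribute 0. Total contributed: 104.
B keeps 52 and receives 2.7 × 104 × 1/13 = 21.60 from the shared-notes effort, for a payoff of 73.60.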